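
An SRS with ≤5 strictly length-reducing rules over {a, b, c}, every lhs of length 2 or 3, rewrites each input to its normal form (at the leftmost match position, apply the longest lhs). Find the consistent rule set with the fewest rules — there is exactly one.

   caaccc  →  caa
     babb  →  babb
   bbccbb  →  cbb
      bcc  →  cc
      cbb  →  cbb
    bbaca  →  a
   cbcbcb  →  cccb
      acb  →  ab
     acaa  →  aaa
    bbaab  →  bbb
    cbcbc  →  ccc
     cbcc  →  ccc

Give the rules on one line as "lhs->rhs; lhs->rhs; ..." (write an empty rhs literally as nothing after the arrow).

  | caaccc => caacc => caac => caa
  | babb
  | bbccbb => cbb
  | bcc => cc

ac->a; bba->bb; bbc->; bc->c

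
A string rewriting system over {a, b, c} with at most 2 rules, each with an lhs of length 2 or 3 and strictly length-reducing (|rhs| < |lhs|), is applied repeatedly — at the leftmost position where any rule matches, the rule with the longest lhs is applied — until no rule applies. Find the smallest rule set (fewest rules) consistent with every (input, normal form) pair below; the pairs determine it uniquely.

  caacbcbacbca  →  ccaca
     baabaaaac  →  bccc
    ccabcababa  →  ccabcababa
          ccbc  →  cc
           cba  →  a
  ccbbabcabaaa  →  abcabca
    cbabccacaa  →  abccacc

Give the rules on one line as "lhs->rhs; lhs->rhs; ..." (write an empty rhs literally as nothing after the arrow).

  | caacbcbacbca => cccbcbacbca => cccbacbca => ccacbca => ccaca
  | baabaaaac => bcbaaaac => baaaac => bcaac => bccc
  | ccabcababa
  | ccbc => cc

aa->c; cb->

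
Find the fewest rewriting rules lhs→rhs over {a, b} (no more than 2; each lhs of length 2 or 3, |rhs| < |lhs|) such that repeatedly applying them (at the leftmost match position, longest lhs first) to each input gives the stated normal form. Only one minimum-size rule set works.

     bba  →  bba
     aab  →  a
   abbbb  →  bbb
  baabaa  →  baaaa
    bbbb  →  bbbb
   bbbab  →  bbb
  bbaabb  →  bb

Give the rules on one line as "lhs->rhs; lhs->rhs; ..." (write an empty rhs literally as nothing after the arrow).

ab->; aba->aa

  | bba
  | aab => a
  | abbbb => bbb
  | baabaa => baaaa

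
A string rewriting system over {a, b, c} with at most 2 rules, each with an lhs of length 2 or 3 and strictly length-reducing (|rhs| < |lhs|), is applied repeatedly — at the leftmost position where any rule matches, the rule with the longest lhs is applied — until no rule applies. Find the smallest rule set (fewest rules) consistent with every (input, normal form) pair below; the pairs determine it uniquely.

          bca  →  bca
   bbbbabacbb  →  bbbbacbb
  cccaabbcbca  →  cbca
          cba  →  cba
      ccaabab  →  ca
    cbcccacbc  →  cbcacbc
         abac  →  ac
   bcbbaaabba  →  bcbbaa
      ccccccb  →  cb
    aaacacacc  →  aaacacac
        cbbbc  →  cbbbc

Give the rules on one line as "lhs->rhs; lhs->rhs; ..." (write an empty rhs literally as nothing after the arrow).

  | bca
  | bbbbabacbb => bbbbacbb
  | cccaabbcbca => ccaabbcbca => caabbcbca => cabcbca => ccbca => cbca
  | cba

ab->; cc->c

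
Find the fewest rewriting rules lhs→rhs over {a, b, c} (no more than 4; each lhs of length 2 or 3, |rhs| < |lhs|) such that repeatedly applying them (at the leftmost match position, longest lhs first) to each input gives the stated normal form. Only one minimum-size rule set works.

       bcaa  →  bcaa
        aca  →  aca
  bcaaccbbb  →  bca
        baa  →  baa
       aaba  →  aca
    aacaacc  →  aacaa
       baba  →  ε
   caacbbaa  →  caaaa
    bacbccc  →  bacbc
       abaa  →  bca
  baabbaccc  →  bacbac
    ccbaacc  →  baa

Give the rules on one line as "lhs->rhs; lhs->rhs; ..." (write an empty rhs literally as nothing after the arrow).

aab->ac; aba->bc; bb->c; cc->

  | bcaa
  | aca
  | bcaaccbbb => bcaabbb => bcacbb => bcacc => bca
  | baa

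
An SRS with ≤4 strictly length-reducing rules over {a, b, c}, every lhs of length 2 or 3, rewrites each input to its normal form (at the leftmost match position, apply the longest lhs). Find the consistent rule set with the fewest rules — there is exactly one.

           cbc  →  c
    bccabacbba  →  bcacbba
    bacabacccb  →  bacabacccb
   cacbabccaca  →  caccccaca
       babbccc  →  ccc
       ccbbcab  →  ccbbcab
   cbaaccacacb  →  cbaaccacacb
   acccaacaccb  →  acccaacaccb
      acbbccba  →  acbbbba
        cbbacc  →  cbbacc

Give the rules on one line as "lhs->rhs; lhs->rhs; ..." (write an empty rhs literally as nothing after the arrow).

  | cbc => c
  | bccabacbba => bbabacbba => bcacbba
  | bacabacccb
  | cacbabccaca => caccccaca

bab->c; bcc->bb; cbc->c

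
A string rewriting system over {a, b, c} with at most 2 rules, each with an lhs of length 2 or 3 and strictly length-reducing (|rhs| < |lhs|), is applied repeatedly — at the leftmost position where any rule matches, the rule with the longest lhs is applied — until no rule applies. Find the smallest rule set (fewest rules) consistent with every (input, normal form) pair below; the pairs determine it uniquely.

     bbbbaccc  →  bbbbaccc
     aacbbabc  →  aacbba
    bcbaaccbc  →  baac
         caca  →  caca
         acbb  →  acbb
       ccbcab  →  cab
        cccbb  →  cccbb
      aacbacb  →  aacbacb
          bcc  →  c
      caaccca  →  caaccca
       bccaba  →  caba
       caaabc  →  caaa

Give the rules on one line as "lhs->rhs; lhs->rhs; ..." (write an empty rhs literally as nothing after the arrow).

  | bbbbaccc
  | aacbbabc => aacbba
  | bcbaaccbc => baaccbc => baac
  | caca

bc->; cbc->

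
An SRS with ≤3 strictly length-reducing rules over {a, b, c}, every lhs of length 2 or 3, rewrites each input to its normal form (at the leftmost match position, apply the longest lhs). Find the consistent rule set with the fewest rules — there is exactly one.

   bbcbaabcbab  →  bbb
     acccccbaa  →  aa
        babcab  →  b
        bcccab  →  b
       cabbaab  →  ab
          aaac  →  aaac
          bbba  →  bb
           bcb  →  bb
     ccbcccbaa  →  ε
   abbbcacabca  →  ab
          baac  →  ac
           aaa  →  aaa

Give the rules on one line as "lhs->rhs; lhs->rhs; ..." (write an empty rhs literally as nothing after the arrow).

  | bbcbaabcbab => bbbaabcbab => bbabcbab => bbcbab => bbbab => bbb
  | acccccbaa => accccbaa => acccbaa => accbaa => acbaa => abaa => aa
  | babcab => bcab => bab => b
  | bcccab => bccab => bcab => bab => b

ba->; ca->a; cb->b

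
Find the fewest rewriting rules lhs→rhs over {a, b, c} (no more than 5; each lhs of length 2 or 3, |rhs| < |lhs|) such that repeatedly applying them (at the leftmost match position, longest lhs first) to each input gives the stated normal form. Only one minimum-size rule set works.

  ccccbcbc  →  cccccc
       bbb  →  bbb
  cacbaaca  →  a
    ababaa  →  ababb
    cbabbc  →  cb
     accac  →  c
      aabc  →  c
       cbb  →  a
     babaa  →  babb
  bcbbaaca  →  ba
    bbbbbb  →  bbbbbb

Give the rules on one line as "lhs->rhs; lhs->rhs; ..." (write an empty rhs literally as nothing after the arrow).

aa->b; ac->; bc->c; cbb->a

  | ccccbcbc => cccccbc => cccccc
  | bbb
  | cacbaaca => cbaaca => cbbca => aca => a
  | ababaa => ababb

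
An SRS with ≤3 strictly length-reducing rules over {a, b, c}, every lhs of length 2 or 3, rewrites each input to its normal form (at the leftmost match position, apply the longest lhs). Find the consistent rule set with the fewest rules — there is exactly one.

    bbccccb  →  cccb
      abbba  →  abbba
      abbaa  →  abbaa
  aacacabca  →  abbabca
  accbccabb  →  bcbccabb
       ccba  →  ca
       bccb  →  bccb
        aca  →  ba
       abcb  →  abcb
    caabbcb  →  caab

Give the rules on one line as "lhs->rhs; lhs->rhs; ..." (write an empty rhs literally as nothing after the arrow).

ac->b; bbc->; cba->a

  | bbccccb => cccb
  | abbba
  | abbaa
  | aacacabca => abacabca => abbabca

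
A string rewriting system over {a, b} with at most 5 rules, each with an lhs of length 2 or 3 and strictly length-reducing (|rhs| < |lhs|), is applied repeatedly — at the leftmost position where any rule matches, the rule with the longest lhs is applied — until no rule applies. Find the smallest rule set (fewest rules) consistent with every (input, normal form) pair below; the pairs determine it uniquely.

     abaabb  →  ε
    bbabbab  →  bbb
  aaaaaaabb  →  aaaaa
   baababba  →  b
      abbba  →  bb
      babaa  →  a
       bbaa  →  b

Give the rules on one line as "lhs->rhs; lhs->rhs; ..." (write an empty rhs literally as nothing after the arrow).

ab->; ba->b; baa->a; bab->b

  | abaabb => aabb => ab => ε
  | bbabbab => bbbab => bbb
  | aaaaaaabb => aaaaaab => aaaaa
  | baababba => ababba => abba => ba => b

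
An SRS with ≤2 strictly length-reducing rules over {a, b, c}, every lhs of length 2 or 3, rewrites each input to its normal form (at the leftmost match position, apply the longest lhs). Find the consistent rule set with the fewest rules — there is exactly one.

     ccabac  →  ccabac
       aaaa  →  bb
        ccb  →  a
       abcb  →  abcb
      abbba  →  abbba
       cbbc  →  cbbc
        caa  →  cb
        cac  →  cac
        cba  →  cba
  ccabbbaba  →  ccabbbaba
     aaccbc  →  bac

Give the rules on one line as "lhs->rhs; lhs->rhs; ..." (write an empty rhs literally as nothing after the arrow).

aa->b; ccb->a

  | ccabac
  | aaaa => baa => bb
  | ccb => a
  | abcb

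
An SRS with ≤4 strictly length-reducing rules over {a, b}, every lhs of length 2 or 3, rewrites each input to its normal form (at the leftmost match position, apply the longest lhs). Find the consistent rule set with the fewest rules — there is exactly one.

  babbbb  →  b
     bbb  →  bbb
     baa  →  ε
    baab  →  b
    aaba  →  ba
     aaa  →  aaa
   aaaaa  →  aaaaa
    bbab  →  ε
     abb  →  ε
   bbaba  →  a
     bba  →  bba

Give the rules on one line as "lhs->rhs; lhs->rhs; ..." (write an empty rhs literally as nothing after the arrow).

  | babbbb => aabbb => ab => b
  | bbb
  | baa => ε
  | baab => b

ab->b; abb->; baa->; bab->aa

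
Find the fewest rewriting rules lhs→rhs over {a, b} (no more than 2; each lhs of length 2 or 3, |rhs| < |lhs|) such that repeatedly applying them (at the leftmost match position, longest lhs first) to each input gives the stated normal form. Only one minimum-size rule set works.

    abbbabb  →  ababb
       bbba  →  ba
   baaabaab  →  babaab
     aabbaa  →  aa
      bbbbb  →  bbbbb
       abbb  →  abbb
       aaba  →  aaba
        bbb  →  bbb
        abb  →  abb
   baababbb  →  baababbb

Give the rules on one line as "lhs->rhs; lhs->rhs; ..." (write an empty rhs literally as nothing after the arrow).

  | abbbabb => ababb
  | bbba => ba
  | baaabaab => babaab
  | aabbaa => aaaa => aa

aaa->a; bba->a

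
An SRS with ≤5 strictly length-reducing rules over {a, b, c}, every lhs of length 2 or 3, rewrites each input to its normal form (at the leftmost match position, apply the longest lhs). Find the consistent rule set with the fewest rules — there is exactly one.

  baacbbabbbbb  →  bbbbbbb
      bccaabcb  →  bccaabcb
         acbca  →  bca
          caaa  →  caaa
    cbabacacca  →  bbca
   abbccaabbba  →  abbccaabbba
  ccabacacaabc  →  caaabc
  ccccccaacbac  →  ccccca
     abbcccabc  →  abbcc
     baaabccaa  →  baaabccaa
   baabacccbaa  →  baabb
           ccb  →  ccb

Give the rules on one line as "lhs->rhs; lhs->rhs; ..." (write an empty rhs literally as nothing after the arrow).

ac->; bab->bc; cab->a; cba->b

  | baacbbabbbbb => babbabbbbb => bcbabbbbb => bbbbbbb
  | bccaabcb
  | acbca => bca
  | caaa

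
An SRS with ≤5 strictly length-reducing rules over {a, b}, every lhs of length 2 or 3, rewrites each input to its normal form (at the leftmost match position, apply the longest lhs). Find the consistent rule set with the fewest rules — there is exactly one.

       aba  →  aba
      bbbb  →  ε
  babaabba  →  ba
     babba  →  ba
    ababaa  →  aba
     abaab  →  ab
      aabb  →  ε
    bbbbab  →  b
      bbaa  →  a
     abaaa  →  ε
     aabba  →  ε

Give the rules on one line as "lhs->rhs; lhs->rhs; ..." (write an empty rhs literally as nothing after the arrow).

  | aba
  | bbbb => bb => ε
  | babaabba => babba => ba
  | babba => ba

aa->; baa->; bb->; bba->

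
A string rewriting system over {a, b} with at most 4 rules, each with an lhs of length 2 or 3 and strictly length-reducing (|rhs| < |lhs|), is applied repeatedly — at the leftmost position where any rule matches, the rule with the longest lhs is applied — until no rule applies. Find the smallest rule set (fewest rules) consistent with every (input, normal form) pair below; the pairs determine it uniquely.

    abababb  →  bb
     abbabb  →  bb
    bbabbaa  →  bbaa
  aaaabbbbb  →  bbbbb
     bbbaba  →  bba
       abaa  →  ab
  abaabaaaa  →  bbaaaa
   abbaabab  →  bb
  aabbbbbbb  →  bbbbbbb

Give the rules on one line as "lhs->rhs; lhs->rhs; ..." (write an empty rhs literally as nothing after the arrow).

aba->ab; abb->bb; bab->

  | abababb => abbabb => bbabb => bb
  | abbabb => bbabb => bb
  | bbabbaa => bbaa
  | aaaabbbbb => aaabbbbb => aabbbbb => abbbbb => bbbbb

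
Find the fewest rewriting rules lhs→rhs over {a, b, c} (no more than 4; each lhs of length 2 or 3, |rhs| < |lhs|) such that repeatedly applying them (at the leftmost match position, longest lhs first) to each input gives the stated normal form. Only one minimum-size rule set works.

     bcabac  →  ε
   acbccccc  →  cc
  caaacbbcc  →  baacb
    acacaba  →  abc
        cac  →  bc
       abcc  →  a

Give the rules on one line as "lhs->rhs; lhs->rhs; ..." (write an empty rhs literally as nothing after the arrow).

  | bcabac => bbbac => bcc => ε
  | acbccccc => acccc => cc
  | caaacbbcc => baacbbcc => baacb
  | acacaba => abcaba => abbba => abc

acc->; bba->c; bcc->; ca->b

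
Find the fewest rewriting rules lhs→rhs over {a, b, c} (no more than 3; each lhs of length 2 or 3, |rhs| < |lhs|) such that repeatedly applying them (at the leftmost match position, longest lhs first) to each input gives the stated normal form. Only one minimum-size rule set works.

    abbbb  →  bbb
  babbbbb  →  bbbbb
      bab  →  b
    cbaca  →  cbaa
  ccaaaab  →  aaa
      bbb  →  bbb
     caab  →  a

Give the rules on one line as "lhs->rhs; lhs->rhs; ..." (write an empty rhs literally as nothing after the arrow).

ab->; ca->a

  | abbbb => bbb
  | babbbbb => bbbbb
  | bab => b
  | cbaca => cbaa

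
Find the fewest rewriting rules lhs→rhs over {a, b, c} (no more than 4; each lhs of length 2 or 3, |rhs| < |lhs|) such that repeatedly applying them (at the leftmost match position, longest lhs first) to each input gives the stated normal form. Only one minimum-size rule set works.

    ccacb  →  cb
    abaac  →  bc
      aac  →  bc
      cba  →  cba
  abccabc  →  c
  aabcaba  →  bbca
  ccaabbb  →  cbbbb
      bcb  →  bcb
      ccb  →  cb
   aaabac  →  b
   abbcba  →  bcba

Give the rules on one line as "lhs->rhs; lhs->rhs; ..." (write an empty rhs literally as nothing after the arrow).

aa->b; ab->; ac->; cc->c

  | ccacb => cacb => cb
  | abaac => aac => bc
  | aac => bc
  | cba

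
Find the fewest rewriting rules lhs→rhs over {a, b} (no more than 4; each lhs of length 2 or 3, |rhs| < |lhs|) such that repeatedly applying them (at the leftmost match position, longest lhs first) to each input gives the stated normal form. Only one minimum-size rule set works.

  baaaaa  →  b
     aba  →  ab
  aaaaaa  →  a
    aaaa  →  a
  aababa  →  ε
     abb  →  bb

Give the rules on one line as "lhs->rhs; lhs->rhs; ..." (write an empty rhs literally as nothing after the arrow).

aa->a; abb->bb; ba->b; bba->

  | baaaaa => baaaa => baaa => baa => ba => b
  | aba => ab
  | aaaaaa => aaaaa => aaaa => aaa => aa => a
  | aaaa => aaa => aa => a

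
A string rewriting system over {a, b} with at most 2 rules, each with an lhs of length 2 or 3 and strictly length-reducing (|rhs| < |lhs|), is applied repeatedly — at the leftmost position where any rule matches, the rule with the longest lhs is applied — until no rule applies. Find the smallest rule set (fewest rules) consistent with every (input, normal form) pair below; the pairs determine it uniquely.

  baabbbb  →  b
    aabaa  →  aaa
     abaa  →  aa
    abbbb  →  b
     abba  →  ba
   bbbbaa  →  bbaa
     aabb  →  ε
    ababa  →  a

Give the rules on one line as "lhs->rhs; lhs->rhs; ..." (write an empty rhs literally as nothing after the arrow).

  | baabbbb => babbb => bbb => b
  | aabaa => aaa
  | abaa => aa
  | abbbb => bbb => b

ab->; bbb->b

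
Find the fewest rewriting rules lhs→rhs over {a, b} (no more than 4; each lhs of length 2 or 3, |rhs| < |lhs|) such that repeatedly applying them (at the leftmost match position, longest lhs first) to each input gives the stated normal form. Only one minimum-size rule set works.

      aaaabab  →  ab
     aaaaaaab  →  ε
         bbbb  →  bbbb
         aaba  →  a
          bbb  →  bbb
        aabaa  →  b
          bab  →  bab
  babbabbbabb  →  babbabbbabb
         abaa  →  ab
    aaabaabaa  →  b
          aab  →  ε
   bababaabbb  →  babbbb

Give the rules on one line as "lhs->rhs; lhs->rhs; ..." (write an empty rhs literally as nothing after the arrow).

  | aaaabab => aaabab => aabab => ab
  | aaaaaaab => aaaaaab => aaaaab => aaaab => aaab => aab => ε
  | bbbb
  | aaba => a

aa->b; aaa->aa; aab->; aba->ab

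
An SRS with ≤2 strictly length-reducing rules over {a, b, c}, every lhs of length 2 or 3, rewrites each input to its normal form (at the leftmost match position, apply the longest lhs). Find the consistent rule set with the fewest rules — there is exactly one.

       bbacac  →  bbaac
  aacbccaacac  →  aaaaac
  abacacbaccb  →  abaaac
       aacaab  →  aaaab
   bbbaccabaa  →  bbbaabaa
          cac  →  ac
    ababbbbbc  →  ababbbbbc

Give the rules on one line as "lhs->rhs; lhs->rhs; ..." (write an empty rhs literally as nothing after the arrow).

ca->a; cb->

  | bbacac => bbaac
  | aacbccaacac => aaccaacac => aacaacac => aaaacac => aaaaac
  | abacacbaccb => abaacbaccb => abaaaccb => abaaac
  | aacaab => aaaab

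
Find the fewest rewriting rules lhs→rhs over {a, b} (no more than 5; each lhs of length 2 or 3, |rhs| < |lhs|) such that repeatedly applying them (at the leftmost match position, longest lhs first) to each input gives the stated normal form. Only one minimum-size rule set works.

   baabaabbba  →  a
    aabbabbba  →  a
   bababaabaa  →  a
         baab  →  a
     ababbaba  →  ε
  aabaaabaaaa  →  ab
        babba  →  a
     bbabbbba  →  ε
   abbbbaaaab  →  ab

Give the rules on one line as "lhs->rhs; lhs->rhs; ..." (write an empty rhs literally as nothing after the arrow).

aa->; ba->; baa->ab; bb->

  | baabaabbba => abbaabbba => aaabbba => abbba => aba => a
  | aabbabbba => bbabbba => abbba => aba => a
  | bababaabaa => babaabaa => baabaa => abbaa => aaa => a
  | baab => abb => a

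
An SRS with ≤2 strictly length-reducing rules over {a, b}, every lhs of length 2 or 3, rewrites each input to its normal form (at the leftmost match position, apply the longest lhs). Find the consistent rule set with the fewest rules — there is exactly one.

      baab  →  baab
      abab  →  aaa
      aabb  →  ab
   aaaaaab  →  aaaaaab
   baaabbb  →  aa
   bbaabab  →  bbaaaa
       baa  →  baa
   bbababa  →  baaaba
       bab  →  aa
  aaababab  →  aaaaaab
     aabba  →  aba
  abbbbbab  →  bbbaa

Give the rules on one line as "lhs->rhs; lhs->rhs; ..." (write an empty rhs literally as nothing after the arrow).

  | baab
  | abab => aaa
  | aabb => ab
  | aaaaaab

abb->b; bab->aa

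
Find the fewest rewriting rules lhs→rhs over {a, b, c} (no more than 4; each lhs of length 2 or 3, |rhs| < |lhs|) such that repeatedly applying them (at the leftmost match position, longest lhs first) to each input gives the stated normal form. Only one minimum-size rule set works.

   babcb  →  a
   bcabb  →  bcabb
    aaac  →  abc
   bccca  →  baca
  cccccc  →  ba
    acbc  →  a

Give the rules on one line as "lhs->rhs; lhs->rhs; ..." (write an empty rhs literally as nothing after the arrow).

aac->bc; acb->c; bab->ca; cc->a

  | babcb => cacb => cc => a
  | bcabb
  | aaac => abc
  | bccca => baca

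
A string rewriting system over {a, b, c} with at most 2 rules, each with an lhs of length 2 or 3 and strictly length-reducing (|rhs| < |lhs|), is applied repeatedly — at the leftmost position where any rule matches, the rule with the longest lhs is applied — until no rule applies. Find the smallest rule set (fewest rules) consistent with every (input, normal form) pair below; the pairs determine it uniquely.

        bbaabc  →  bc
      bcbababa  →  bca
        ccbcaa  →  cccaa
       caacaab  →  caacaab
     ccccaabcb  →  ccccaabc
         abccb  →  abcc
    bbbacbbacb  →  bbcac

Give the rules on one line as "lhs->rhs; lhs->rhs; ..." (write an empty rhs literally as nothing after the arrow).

ba->; cb->c

  | bbaabc => babc => bc
  | bcbababa => bcababa => bcaba => bca
  | ccbcaa => cccaa
  | caacaab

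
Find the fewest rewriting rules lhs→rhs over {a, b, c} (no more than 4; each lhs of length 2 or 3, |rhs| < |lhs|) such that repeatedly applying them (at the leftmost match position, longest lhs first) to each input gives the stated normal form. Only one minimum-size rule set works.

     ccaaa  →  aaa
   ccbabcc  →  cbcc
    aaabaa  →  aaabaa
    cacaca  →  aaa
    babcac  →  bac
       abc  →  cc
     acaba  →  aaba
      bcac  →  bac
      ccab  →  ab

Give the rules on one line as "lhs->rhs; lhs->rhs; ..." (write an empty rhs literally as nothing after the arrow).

  | ccaaa => caaa => aaa
  | ccbabcc => cbcc
  | aaabaa
  | cacaca => acaca => aaca => aaa

abc->cc; ca->a; cba->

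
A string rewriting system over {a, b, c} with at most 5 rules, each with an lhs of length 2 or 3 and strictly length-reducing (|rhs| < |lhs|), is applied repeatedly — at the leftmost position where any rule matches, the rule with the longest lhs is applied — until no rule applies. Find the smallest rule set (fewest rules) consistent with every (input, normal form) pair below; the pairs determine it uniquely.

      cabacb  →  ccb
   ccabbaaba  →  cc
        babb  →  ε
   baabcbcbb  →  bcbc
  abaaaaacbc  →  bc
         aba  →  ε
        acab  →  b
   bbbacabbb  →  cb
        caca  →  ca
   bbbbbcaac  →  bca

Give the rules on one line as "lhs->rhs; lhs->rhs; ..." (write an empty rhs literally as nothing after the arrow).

ab->b; ac->; ba->; bb->

  | cabacb => cbacb => ccb
  | ccabbaaba => ccbbaaba => ccaaba => ccaba => ccba => cc
  | babb => bb => ε
  | baabcbcbb => abcbcbb => bcbcbb => bcbc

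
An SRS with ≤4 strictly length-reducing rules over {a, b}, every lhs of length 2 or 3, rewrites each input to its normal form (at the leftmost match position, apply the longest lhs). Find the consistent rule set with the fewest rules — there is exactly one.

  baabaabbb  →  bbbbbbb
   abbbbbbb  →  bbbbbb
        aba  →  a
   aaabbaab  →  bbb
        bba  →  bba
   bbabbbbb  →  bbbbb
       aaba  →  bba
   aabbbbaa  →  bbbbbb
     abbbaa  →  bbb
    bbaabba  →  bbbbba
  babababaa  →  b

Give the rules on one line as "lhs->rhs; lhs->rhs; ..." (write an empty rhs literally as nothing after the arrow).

  | baabaabbb => bbbaabbb => bbbbbbb
  | abbbbbbb => bbbbbb
  | aba => a
  | aaabbaab => babbaab => baab => bbb

aa->b; ab->; bab->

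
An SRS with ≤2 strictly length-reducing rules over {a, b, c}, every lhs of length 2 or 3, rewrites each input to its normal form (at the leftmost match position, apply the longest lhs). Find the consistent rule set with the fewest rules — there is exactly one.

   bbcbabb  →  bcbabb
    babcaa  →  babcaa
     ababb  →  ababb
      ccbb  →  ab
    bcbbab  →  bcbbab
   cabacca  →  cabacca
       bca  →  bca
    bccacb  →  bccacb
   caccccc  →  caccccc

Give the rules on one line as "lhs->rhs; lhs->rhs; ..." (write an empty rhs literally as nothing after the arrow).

bbc->bc; ccb->a

  | bbcbabb => bcbabb
  | babcaa
  | ababb
  | ccbb => ab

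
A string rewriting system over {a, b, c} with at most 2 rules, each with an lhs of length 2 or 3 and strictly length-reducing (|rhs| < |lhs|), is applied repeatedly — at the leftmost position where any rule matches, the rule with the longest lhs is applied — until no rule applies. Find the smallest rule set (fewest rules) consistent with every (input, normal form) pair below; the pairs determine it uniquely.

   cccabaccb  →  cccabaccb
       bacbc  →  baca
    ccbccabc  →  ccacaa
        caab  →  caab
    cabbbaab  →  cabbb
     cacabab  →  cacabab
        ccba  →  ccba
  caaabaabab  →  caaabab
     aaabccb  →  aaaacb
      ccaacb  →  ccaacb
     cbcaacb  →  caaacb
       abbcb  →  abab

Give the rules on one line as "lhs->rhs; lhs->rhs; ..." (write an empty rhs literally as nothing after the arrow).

  | cccabaccb
  | bacbc => baca
  | ccbccabc => ccacabc => ccacaa
  | caab

baa->; bc->a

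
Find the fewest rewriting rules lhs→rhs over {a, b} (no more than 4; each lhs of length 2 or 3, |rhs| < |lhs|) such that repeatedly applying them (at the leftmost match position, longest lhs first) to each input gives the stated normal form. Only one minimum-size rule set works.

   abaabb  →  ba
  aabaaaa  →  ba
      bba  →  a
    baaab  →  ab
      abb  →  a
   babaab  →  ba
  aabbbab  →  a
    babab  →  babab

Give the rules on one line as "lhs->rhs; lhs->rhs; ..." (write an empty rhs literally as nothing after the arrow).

  | abaabb => abbab => aab => ba
  | aabaaaa => baaaaa => bbaaa => aaa => ba
  | bba => a
  | baaab => bbab => ab

aa->a; aaa->ba; aab->ba; bb->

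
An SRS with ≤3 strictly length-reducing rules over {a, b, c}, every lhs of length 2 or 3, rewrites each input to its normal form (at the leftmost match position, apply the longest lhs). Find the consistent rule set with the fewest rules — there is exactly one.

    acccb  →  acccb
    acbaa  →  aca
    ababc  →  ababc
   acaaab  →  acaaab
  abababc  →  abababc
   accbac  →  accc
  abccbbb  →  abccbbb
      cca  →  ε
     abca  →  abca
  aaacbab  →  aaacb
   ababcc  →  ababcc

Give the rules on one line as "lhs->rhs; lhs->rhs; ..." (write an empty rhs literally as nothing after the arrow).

  | acccb
  | acbaa => aca
  | ababc
  | acaaab

cba->c; cca->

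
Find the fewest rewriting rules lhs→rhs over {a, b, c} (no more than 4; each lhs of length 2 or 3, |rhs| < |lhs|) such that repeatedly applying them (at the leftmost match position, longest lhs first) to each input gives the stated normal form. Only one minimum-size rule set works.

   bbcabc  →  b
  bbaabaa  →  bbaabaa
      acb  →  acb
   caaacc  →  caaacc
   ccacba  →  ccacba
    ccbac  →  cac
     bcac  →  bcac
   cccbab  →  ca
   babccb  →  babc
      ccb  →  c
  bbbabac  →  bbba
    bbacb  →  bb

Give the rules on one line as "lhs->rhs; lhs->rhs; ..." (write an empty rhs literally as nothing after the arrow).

bac->; cab->a; ccb->c

  | bbcabc => bbac => b
  | bbaabaa
  | acb
  | caaacc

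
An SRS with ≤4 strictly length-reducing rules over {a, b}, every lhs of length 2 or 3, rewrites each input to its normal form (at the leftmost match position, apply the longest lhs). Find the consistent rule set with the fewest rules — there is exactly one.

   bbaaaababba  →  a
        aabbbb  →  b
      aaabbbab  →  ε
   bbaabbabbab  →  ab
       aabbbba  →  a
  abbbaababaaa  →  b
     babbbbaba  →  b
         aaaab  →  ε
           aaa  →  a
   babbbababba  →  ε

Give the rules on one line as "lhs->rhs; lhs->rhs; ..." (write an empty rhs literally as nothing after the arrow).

aa->b; ba->a; bb->; bba->

  | bbaaaababba => aaababba => bababba => ababba => aabba => bbba => ba => a
  | aabbbb => bbbbb => bbb => b
  | aaabbbab => babbbab => abbbab => abab => aab => bb => ε
  | bbaabbabbab => abbabbab => abbab => ab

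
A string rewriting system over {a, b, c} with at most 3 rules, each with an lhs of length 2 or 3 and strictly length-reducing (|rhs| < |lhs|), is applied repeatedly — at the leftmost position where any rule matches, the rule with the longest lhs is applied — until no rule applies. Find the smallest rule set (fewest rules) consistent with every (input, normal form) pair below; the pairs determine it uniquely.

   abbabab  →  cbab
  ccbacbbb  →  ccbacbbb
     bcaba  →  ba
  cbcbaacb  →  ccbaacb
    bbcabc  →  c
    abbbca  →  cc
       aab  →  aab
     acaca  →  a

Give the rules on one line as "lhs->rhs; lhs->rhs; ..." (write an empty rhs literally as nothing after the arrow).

  | abbabab => ccabab => cbab
  | ccbacbbb
  | bcaba => caba => ba
  | cbcbaacb => ccbaacb

abb->cc; bc->c; ca->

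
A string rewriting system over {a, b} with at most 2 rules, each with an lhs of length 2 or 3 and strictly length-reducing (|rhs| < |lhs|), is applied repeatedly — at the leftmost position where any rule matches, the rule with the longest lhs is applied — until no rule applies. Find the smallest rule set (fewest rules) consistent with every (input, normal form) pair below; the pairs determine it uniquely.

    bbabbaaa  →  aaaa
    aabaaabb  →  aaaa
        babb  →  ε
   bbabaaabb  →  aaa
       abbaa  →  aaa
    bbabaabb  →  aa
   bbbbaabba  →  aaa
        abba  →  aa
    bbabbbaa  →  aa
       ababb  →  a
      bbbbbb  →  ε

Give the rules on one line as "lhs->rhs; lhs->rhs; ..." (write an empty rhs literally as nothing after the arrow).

  | bbabbaaa => abbaaa => aaaa
  | aabaaabb => aaaabb => aaaa
  | babb => bb => ε
  | bbabaaabb => abaaabb => aaabb => aaa

ba->; bb->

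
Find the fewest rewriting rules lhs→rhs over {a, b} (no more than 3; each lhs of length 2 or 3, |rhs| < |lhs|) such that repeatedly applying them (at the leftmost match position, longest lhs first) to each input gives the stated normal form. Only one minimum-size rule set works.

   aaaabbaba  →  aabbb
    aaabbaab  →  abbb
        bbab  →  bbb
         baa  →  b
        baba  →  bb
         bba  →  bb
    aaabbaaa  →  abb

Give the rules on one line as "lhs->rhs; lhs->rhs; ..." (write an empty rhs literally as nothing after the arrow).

  | aaaabbaba => aabbaba => aabbba => aabbb
  | aaabbaab => abbaab => abbab => abbb
  | bbab => bbb
  | baa => ba => b

aaa->a; ba->b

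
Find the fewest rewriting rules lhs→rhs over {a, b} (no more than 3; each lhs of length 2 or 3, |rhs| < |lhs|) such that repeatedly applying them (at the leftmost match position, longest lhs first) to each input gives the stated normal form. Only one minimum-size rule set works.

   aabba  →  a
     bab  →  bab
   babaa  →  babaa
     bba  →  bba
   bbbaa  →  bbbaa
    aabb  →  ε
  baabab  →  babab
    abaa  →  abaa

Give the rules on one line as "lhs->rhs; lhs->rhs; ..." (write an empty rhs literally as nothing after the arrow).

  | aabba => abba => a
  | bab
  | babaa
  | bba

aab->ab; abb->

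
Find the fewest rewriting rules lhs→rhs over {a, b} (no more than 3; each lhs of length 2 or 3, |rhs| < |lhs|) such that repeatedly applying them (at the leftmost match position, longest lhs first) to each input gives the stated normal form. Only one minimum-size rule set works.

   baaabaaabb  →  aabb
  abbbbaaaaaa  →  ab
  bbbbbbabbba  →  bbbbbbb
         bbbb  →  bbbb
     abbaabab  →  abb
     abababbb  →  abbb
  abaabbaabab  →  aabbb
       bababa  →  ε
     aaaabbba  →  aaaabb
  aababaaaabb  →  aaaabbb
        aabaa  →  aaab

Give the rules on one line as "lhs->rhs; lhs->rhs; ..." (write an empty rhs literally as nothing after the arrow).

ba->; baa->ab

  | baaabaaabb => ababaaabb => abaaabb => aababb => aabb
  | abbbbaaaaaa => abbbabaaaa => abbbaaaa => abbabaa => abbaa => abab => ab
  | bbbbbbabbba => bbbbbbbba => bbbbbbb
  | bbbb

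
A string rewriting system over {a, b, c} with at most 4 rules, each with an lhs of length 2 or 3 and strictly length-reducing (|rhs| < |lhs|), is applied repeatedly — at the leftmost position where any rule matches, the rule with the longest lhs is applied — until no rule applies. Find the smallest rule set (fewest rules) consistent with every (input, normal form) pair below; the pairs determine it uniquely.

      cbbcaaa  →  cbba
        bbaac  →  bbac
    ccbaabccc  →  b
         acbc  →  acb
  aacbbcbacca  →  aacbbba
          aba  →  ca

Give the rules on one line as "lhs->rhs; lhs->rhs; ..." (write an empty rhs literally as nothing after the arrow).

  | cbbcaaa => cbbaaa => cbbaa => cbba
  | bbaac => bbac
  | ccbaabccc => baabccc => babccc => bcccc => bccc => bcc => bc => b
  | acbc => acb

ab->c; baa->ba; bc->b; cc->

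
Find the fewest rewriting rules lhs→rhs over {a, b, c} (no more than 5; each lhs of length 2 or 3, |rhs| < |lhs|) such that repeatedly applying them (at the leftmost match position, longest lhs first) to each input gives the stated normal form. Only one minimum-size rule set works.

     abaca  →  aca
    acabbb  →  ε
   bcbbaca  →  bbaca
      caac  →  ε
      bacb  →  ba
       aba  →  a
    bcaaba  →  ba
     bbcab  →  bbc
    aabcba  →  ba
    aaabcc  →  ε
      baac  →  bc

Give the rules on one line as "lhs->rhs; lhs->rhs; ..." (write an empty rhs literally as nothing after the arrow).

  | abaca => aca
  | acabbb => acbb => ab => ε
  | bcbbaca => bbaca
  | caac => cc => ε

aa->; ab->; cb->; cc->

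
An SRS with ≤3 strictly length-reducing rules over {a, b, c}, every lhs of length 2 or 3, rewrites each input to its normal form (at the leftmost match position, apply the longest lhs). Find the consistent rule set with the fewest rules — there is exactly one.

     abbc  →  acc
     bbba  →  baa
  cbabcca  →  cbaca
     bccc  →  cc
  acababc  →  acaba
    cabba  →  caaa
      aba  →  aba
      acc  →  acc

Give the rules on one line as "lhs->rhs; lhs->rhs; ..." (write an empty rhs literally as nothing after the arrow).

  | abbc => acc
  | bbba => baa
  | cbabcca => cbaca
  | bccc => cc

bba->aa; bbc->cc; bc->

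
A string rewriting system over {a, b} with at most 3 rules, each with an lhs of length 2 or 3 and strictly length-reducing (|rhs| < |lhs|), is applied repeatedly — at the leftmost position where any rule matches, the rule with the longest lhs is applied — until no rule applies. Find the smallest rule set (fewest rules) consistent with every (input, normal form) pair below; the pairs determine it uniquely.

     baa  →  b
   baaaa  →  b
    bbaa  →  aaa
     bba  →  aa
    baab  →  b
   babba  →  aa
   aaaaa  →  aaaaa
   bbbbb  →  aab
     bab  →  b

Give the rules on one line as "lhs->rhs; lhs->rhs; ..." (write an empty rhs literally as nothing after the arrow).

ba->b; bab->b; bb->a

  | baa => ba => b
  | baaaa => baaa => baa => ba => b
  | bbaa => aaa
  | bba => aa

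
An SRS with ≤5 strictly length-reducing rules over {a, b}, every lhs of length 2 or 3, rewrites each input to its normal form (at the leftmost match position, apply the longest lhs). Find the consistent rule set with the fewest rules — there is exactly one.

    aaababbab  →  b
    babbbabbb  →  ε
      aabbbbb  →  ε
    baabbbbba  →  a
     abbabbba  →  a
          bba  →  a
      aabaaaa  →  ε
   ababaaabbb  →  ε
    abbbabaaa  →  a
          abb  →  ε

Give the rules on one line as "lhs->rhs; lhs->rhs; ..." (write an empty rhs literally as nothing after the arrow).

aa->b; ab->b; bb->; bbb->bb

  | aaababbab => bababbab => bbabbab => abbab => bbab => ab => b
  | babbbabbb => bbbbabbb => bbbabbb => bbabbb => abbb => bbb => bb => ε
  | aabbbbb => bbbbbb => bbbbb => bbbb => bbb => bb => ε
  | baabbbbba => bbbbbbba => bbbbbba => bbbbba => bbbba => bbba => bba => a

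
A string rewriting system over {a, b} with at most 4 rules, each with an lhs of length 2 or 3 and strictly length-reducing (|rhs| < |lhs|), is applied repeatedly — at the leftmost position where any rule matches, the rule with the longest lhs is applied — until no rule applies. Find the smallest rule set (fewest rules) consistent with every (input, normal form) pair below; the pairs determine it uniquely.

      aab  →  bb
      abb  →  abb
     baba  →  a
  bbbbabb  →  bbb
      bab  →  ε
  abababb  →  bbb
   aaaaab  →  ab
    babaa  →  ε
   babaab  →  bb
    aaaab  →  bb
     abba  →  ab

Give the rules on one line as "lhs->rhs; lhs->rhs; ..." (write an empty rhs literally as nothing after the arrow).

aa->; aab->bb; ba->; bab->ba

  | aab => bb
  | abb
  | baba => baa => a
  | bbbbabb => bbbbab => bbbba => bbb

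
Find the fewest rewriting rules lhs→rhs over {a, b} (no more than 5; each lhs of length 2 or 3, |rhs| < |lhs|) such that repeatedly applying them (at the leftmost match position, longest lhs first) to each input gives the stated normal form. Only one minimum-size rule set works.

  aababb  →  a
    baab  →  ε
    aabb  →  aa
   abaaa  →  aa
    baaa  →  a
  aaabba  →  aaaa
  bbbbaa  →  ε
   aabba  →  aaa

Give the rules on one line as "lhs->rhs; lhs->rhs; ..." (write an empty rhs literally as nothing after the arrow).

  | aababb => abb => a
  | baab => bbb => ε
  | aabb => aa
  | abaaa => aa

aba->; baa->bb; bb->; bbb->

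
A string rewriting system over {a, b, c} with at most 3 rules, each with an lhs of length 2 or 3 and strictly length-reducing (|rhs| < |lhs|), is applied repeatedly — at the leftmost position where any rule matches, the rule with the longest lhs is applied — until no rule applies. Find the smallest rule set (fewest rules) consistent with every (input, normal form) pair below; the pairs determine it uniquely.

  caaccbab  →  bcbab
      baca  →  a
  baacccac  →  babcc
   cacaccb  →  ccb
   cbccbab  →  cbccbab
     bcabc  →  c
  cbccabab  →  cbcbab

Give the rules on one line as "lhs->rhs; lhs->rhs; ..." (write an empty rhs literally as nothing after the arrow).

  | caaccbab => accbab => bcbab
  | baca => bba => a
  | baacccac => babccac => babcc
  | cacaccb => caccb => ccb

ac->b; bb->; ca->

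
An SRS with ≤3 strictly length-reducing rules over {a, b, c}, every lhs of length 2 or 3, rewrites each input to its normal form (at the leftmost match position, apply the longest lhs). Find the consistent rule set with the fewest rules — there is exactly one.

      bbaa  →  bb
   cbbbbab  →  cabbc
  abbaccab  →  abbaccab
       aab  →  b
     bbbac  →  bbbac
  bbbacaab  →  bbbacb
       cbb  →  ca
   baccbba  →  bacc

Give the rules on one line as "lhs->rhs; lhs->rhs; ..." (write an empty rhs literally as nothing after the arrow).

aa->; bab->bc; cbb->ca

  | bbaa => bb
  | cbbbbab => cabbab => cabbc
  | abbaccab
  | aab => b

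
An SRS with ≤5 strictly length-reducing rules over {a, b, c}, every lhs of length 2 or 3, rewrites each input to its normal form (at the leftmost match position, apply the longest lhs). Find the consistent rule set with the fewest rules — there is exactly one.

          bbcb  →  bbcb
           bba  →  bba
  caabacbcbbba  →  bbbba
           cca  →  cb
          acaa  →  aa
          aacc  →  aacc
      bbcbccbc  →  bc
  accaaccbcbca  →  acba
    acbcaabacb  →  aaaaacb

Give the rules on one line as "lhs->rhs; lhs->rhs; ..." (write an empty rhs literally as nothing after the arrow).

ab->a; baa->c; ca->b; cbc->a

  | bbcb
  | bba
  | caabacbcbbba => babacbcbbba => baacbcbbba => ccbcbbba => cabbba => bbbba
  | cca => cb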